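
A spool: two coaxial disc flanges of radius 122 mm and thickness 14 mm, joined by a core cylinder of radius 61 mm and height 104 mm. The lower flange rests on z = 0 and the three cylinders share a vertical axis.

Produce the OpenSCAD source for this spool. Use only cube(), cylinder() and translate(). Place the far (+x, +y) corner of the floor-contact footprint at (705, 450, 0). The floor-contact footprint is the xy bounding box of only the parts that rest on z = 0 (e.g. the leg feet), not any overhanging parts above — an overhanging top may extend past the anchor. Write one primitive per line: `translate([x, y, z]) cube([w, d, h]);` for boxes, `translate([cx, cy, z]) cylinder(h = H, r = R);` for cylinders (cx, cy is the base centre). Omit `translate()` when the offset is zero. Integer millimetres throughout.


translate([583, 328, 0]) cylinder(h = 14, r = 122);
translate([583, 328, 14]) cylinder(h = 104, r = 61);
translate([583, 328, 118]) cylinder(h = 14, r = 122);


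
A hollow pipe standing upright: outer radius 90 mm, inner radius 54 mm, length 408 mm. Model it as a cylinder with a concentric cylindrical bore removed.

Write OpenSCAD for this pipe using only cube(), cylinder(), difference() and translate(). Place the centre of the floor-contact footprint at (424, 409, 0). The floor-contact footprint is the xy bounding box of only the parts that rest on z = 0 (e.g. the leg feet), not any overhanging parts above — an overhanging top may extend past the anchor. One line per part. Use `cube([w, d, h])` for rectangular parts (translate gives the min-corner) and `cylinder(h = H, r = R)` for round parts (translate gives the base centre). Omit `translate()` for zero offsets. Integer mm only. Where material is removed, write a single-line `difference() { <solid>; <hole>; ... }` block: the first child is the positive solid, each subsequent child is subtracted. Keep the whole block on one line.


difference() { translate([424, 409, 0]) cylinder(h = 408, r = 90); translate([424, 409, 0]) cylinder(h = 408, r = 54); }


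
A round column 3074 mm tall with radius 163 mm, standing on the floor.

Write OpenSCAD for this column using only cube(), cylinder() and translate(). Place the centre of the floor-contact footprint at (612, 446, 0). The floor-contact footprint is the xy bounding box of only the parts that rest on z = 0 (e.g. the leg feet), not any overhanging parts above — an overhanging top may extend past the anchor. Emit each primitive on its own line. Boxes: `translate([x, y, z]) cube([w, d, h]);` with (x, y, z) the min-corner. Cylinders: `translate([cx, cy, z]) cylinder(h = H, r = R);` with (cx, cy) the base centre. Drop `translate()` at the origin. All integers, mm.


translate([612, 446, 0]) cylinder(h = 3074, r = 163);


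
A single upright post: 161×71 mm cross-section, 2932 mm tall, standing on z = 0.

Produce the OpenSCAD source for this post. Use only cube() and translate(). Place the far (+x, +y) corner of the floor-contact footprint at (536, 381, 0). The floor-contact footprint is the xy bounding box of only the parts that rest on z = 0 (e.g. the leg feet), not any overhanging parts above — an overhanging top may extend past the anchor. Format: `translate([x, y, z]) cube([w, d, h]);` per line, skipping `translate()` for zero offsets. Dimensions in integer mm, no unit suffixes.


translate([375, 310, 0]) cube([161, 71, 2932]);


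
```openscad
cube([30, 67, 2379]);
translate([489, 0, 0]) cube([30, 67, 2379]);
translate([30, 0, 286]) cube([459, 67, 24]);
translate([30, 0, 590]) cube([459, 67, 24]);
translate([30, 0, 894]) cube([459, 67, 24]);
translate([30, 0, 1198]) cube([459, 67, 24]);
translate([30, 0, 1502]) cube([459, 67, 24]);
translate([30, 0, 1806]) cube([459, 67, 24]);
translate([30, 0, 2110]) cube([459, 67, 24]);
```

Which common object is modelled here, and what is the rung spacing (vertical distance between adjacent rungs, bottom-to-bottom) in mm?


A ladder. The rung spacing is 304 mm.

Two tall 30×67 posts with 7 short bars between them — a ladder. Adjacent rungs sit at z = 286 and z = 590, so the spacing is 590 − 286 = 304 mm.


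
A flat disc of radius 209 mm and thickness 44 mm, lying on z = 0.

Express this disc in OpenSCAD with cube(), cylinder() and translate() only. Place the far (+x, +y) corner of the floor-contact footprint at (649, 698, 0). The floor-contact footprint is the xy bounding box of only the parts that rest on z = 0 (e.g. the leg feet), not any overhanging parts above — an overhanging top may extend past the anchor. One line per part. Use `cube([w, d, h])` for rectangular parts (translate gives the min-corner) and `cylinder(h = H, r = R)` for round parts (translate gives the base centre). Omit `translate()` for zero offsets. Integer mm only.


translate([440, 489, 0]) cylinder(h = 44, r = 209);


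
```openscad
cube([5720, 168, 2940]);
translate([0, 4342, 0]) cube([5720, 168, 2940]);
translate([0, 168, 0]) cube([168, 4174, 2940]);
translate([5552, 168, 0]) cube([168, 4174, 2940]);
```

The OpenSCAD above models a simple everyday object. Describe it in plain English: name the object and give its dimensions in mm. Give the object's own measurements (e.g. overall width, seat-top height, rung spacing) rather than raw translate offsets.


The wall frame of a small rectangular building: four walls, each 2940 mm tall and 168 mm thick, enclosing a footprint 5720 mm (x) by 4510 mm (y) outside-to-outside, with no floor or roof. The front and back walls (the −y and +y sides) span the full width; the two side walls fit between them.


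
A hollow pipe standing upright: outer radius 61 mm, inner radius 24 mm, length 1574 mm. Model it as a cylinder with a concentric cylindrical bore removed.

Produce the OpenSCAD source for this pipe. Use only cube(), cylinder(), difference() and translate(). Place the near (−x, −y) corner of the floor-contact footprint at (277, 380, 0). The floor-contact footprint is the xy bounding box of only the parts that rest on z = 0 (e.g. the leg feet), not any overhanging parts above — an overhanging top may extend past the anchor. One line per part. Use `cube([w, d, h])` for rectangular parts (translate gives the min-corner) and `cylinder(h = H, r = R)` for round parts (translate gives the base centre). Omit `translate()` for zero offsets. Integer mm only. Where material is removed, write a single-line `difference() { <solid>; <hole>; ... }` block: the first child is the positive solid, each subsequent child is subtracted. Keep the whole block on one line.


difference() { translate([338, 441, 0]) cylinder(h = 1574, r = 61); translate([338, 441, 0]) cylinder(h = 1574, r = 24); }


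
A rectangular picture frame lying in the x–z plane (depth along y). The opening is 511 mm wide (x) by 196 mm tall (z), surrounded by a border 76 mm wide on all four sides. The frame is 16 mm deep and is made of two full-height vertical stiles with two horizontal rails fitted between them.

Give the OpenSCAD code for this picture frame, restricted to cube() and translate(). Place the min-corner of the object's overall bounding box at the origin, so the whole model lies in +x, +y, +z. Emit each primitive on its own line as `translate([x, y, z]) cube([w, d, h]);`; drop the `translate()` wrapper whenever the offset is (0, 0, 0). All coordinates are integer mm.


cube([76, 16, 348]);
translate([587, 0, 0]) cube([76, 16, 348]);
translate([76, 0, 0]) cube([511, 16, 76]);
translate([76, 0, 272]) cube([511, 16, 76]);


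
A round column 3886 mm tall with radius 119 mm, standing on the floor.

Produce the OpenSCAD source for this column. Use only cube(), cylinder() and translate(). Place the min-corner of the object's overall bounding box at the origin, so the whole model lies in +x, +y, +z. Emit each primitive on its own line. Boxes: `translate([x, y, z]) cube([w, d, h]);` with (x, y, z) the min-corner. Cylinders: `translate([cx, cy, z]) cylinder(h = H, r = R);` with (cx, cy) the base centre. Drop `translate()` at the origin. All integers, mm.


translate([119, 119, 0]) cylinder(h = 3886, r = 119);


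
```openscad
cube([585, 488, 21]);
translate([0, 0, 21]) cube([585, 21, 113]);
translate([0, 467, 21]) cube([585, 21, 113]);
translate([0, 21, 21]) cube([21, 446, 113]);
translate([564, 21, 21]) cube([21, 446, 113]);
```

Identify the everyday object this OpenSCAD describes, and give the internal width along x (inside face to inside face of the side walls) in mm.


An open box. The internal width is 543 mm.

A 585×488 base slab with four walls standing on it — an open box. The base is 585 mm wide and the walls are 21 mm thick, so the internal width is 585 − 2 × 21 = 543 mm.


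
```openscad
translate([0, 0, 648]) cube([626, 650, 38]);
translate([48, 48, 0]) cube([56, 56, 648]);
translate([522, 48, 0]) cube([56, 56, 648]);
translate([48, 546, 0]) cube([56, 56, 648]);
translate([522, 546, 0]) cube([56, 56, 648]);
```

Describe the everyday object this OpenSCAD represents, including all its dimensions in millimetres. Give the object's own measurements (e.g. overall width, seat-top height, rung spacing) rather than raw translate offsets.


A rectangular dining table. The top is 626×650×38 mm with its upper surface at z = 686 mm. It stands on four 56×56 mm square legs, each inset 48 mm from the nearest pair of top edges, running from the floor to the underside of the top.


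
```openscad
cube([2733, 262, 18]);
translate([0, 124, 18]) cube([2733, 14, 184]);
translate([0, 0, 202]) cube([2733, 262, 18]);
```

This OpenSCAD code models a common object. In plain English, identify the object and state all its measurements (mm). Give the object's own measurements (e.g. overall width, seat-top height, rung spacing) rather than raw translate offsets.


An I-beam lying along x, 2733 mm long. Overall section height 220 mm. Two flanges 262 mm wide (y) and 18 mm thick, one on the floor and one at the top; a web 14 mm thick runs between them, centred on the flange width.


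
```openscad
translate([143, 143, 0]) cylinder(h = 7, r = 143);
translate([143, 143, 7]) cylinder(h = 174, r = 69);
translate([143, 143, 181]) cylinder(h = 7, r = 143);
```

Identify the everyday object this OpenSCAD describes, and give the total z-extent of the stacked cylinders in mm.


A spool. The overall height is 188 mm.

Three coaxial cylinders, large–small–large — a spool. Two 7 mm flanges and a 174 mm core give 7 + 174 + 7 = 188 mm.


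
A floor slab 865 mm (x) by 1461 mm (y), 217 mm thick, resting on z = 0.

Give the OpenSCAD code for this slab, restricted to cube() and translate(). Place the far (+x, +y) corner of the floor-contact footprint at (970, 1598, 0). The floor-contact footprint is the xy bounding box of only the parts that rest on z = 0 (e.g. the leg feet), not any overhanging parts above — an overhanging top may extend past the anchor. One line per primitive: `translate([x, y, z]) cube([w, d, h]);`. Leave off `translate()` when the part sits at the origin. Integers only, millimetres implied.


translate([105, 137, 0]) cube([865, 1461, 217]);


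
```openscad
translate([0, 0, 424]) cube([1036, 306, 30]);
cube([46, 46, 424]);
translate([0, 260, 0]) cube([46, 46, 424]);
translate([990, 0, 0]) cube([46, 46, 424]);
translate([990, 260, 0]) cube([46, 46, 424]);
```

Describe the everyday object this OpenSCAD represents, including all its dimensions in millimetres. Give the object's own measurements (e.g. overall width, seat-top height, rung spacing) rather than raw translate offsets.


A long wooden bench with a 1036 mm (x) × 306 mm (y) seat, 30 mm thick, its top surface 454 mm above the floor. Four 46 mm square legs at the seat corners, flush with the edges, run from z = 0 to the seat underside.


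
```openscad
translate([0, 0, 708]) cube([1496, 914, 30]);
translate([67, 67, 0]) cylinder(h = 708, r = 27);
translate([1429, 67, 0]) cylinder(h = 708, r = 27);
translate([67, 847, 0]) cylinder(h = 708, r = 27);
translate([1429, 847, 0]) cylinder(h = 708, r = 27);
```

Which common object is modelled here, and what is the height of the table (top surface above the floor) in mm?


A table. The table height is 738 mm.

A 1496×914×30 slab sits at z = 708 on four Ø54 mm round legs — a table. The top surface is at 708 + 30 = 738 mm.


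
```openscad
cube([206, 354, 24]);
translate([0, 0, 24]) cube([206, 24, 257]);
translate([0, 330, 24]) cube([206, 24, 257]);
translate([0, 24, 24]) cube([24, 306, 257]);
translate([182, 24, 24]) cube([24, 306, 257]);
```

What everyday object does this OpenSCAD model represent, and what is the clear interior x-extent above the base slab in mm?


An open box. The internal width is 158 mm.

A 206×354 base slab with four walls standing on it — an open box. The base is 206 mm wide and the walls are 24 mm thick, so the internal width is 206 − 2 × 24 = 158 mm.


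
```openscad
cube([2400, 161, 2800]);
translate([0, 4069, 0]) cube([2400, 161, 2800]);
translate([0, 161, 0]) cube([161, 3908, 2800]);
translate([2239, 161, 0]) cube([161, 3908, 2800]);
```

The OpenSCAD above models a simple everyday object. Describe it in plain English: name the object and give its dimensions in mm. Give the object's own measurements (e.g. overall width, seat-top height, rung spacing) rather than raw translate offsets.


The wall frame of a small rectangular building: four walls, each 2800 mm tall and 161 mm thick, enclosing a footprint 2400 mm (x) by 4230 mm (y) outside-to-outside, with no floor or roof. The front and back walls (the −y and +y sides) span the full width; the two side walls fit between them.


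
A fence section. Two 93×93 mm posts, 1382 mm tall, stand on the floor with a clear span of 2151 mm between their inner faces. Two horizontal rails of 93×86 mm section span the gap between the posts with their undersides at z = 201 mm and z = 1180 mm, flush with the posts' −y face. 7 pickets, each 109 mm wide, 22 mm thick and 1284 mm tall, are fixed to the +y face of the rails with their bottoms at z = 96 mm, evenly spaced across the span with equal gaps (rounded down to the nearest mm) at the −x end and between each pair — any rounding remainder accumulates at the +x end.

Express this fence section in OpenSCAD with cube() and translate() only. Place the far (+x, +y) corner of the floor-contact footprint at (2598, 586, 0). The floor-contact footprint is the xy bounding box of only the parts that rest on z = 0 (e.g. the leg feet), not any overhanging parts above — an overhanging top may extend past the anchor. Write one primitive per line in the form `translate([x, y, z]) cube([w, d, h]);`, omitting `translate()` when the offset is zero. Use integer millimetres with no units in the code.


translate([261, 493, 0]) cube([93, 93, 1382]);
translate([2505, 493, 0]) cube([93, 93, 1382]);
translate([354, 493, 201]) cube([2151, 93, 86]);
translate([354, 493, 1180]) cube([2151, 93, 86]);
translate([527, 586, 96]) cube([109, 22, 1284]);
translate([809, 586, 96]) cube([109, 22, 1284]);
translate([1091, 586, 96]) cube([109, 22, 1284]);
translate([1373, 586, 96]) cube([109, 22, 1284]);
translate([1655, 586, 96]) cube([109, 22, 1284]);
translate([1937, 586, 96]) cube([109, 22, 1284]);
translate([2219, 586, 96]) cube([109, 22, 1284]);


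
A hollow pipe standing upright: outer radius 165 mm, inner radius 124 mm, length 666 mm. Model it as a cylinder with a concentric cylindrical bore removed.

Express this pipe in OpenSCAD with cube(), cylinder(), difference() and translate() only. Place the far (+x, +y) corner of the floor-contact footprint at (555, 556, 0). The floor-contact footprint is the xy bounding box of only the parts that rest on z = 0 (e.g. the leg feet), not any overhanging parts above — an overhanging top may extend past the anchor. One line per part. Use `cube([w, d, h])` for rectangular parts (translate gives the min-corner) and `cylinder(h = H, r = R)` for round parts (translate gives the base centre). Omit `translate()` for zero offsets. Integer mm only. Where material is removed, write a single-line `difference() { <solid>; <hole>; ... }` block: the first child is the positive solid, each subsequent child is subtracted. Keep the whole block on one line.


difference() { translate([390, 391, 0]) cylinder(h = 666, r = 165); translate([390, 391, 0]) cylinder(h = 666, r = 124); }


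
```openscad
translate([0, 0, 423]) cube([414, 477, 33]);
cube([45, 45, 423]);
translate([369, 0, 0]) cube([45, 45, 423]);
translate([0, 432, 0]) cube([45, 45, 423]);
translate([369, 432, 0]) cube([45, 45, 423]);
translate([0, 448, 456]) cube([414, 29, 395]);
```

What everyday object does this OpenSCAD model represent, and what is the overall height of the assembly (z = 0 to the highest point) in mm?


A chair. The overall height is 851 mm.

A slab on four corner posts with a tall panel at the back — a chair. The seat slab sits at z = 423 with thickness 33, and the 395 mm backrest starts at the seat top, so the overall height is 423 + 33 + 395 = 851 mm.


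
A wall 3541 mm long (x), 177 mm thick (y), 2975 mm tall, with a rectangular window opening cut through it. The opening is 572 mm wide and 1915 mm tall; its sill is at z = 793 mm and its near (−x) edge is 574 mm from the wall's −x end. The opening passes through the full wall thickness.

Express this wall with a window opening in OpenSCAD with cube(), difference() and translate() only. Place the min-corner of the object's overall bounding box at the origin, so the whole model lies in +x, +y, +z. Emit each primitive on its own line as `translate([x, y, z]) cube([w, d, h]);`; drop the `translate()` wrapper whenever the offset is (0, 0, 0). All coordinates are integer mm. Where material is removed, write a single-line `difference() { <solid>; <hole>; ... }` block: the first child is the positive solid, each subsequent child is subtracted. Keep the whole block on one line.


difference() { cube([3541, 177, 2975]); translate([574, 0, 793]) cube([572, 177, 1915]); }


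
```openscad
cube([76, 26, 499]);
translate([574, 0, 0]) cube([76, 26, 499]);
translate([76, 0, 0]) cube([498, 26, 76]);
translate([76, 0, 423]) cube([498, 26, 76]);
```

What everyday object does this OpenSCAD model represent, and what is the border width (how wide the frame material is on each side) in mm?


A picture frame. The border width is 76 mm.

Four thin pieces enclosing a rectangular opening — a picture frame. The two full-height stiles are 499 mm tall; the top rail sits at z = 423 and is 76 mm tall, so the border above the opening is 499 − 423 = 76 mm, matching the stile x-width.


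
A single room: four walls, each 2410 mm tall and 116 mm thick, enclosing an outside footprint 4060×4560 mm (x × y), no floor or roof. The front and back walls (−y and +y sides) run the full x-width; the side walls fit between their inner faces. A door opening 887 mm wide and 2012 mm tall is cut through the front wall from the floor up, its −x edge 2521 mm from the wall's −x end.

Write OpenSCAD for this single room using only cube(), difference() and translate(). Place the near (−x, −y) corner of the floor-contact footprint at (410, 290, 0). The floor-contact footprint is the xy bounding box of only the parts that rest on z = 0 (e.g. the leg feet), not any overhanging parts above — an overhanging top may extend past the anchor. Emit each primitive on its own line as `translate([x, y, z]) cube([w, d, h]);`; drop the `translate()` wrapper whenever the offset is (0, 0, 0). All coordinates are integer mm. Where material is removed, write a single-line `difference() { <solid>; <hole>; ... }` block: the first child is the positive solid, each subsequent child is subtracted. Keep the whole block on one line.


difference() { translate([410, 290, 0]) cube([4060, 116, 2410]); translate([2931, 290, 0]) cube([887, 116, 2012]); }
translate([410, 4734, 0]) cube([4060, 116, 2410]);
translate([410, 406, 0]) cube([116, 4328, 2410]);
translate([4354, 406, 0]) cube([116, 4328, 2410]);


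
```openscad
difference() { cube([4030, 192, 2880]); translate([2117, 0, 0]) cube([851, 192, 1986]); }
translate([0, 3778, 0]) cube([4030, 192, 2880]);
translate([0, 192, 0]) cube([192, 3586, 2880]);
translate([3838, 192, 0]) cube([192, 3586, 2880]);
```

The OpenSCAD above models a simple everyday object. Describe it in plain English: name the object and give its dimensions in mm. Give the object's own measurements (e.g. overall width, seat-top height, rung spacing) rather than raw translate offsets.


A single room: four walls, each 2880 mm tall and 192 mm thick, enclosing an outside footprint 4030×3970 mm (x × y), no floor or roof. The front and back walls (−y and +y sides) run the full x-width; the side walls fit between their inner faces. A door opening 851 mm wide and 1986 mm tall is cut through the front wall from the floor up, its −x edge 2117 mm from the wall's −x end.


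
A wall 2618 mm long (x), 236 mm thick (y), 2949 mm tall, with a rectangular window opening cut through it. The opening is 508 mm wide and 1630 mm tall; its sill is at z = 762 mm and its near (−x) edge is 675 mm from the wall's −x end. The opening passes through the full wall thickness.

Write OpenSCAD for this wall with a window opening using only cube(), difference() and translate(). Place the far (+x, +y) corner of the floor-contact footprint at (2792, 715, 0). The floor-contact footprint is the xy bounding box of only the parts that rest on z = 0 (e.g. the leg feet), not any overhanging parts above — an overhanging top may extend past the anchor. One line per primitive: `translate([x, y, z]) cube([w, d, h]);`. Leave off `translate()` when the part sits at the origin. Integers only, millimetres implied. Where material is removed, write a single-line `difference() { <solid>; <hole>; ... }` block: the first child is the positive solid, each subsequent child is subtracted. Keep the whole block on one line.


difference() { translate([174, 479, 0]) cube([2618, 236, 2949]); translate([849, 479, 762]) cube([508, 236, 1630]); }


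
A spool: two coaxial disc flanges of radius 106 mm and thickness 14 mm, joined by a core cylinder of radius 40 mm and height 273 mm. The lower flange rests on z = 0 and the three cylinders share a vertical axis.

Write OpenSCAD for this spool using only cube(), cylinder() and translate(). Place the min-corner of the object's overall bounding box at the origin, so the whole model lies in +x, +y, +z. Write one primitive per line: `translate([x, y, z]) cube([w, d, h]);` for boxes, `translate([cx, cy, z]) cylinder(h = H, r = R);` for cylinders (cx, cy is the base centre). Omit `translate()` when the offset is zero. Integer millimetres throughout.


translate([106, 106, 0]) cylinder(h = 14, r = 106);
translate([106, 106, 14]) cylinder(h = 273, r = 40);
translate([106, 106, 287]) cylinder(h = 14, r = 106);


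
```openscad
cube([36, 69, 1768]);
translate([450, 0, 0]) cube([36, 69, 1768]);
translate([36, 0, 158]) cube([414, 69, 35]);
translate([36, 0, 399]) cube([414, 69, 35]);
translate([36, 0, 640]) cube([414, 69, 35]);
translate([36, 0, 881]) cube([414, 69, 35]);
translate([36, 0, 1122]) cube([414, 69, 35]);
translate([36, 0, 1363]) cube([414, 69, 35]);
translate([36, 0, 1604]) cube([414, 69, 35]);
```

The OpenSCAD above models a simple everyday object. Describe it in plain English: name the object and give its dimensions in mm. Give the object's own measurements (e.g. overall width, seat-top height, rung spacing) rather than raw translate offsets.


A straight ladder. Two 36×69 mm vertical rails, 1768 mm tall, stand 486 mm apart (outside-to-outside) with their front faces coplanar on the −y side. 7 rungs, each 69 mm deep and 35 mm tall, span between the inner faces of the rails, front faces flush with the rails. The lowest rung's underside is at z = 158 mm and rungs are spaced 241 mm apart (underside to underside).


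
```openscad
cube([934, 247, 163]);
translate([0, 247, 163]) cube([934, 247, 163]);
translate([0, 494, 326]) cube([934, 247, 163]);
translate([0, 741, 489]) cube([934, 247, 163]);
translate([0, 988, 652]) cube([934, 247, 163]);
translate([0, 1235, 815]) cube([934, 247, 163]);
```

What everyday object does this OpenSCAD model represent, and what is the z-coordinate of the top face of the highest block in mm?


A staircase. The total rise is 978 mm.

6 identical blocks, each offset up and back from the previous — a staircase. Each step is 163 mm tall and there are 6 of them, so the total rise is 6 × 163 = 978 mm.


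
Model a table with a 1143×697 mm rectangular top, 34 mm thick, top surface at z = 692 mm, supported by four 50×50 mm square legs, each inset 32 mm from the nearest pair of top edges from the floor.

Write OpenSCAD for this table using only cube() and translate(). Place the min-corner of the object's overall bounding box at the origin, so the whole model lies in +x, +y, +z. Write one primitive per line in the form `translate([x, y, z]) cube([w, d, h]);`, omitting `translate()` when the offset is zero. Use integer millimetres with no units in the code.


// leg_h = 692 - 34 = 658
translate([0, 0, 658]) cube([1143, 697, 34]);
translate([32, 32, 0]) cube([50, 50, 658]);
translate([1061, 32, 0]) cube([50, 50, 658]);
translate([32, 615, 0]) cube([50, 50, 658]);
translate([1061, 615, 0]) cube([50, 50, 658]);


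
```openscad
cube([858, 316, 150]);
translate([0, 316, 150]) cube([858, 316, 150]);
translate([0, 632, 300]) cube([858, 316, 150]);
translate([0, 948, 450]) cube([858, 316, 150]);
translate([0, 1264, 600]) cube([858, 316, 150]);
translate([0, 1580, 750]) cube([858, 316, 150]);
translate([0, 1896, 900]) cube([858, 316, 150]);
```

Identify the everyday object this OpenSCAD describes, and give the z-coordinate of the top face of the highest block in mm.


A staircase. The total rise is 1050 mm.

7 identical blocks, each offset up and back from the previous — a staircase. Each step is 150 mm tall and there are 7 of them, so the total rise is 7 × 150 = 1050 mm.


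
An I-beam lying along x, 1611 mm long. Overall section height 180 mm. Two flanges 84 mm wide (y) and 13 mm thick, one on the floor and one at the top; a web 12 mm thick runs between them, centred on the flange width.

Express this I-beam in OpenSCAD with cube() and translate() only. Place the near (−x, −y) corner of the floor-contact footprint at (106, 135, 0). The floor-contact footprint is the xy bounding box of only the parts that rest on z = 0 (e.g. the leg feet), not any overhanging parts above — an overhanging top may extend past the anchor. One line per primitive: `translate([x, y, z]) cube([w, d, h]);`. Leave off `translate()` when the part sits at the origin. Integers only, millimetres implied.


translate([106, 135, 0]) cube([1611, 84, 13]);
translate([106, 171, 13]) cube([1611, 12, 154]);
translate([106, 135, 167]) cube([1611, 84, 13]);


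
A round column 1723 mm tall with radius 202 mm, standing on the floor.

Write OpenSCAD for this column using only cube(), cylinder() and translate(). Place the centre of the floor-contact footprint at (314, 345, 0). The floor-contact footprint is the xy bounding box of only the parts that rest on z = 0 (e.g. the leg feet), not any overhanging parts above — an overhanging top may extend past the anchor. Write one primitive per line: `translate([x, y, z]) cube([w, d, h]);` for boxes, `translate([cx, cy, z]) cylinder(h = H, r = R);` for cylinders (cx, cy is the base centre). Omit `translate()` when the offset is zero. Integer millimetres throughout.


translate([314, 345, 0]) cylinder(h = 1723, r = 202);


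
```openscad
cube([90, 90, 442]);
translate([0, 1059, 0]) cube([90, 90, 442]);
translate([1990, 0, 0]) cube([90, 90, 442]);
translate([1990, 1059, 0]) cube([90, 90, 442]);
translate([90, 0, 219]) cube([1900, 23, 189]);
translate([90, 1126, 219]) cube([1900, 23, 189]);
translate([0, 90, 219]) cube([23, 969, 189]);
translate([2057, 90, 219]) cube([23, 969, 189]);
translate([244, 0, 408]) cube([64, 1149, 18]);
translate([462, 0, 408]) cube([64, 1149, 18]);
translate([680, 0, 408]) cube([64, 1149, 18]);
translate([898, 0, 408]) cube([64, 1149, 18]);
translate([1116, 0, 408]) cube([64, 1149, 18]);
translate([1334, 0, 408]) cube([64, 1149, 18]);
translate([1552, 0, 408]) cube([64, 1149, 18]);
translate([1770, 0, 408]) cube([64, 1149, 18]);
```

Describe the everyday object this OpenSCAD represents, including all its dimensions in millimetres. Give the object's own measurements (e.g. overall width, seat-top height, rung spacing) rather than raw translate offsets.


A bed frame 2080 mm long (x) by 1149 mm wide (y). Four 90×90 mm corner posts, 442 mm tall, at the corners of the footprint. Four rails of 23 mm thickness and 189 mm height run between adjacent posts with their undersides at z = 219 mm, their outer faces flush with the outside of the frame (the two x-running rails run between the posts' inner faces; the two y-running rails run between the posts' inner faces). 8 slats, each 64 mm wide (x) and 18 mm thick, lie across the top of the two x-running rails, running the full 1149 mm width of the frame in y; along x they sit between the end posts with a 154 mm gap after the −x posts and between neighbouring slats, leaving 156 mm before the +x posts.


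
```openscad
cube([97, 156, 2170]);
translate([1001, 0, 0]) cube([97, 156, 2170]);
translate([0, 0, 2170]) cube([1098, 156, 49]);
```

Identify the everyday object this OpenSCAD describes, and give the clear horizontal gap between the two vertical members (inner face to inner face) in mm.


A door frame. The clear opening width is 904 mm.

Two 2170 mm tall posts with a header on top — a door frame. The left jamb is 97 mm wide at x = 0; the right jamb starts at x = 1001. The clear opening is 1001 − 97 = 904 mm.


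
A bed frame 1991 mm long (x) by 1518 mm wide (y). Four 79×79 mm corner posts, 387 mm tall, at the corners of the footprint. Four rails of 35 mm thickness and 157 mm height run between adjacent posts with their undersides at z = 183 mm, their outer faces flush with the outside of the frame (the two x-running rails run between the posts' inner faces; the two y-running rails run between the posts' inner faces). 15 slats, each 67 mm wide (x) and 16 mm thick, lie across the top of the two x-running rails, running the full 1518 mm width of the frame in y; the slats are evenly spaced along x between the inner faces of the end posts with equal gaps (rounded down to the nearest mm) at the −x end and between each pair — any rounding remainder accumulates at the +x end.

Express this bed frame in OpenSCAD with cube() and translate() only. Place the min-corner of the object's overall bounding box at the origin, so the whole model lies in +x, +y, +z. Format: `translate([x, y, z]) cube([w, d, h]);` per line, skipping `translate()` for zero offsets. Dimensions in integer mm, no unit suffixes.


cube([79, 79, 387]);
translate([0, 1439, 0]) cube([79, 79, 387]);
translate([1912, 0, 0]) cube([79, 79, 387]);
translate([1912, 1439, 0]) cube([79, 79, 387]);
translate([79, 0, 183]) cube([1833, 35, 157]);
translate([79, 1483, 183]) cube([1833, 35, 157]);
translate([0, 79, 183]) cube([35, 1360, 157]);
translate([1956, 79, 183]) cube([35, 1360, 157]);
translate([130, 0, 340]) cube([67, 1518, 16]);
translate([248, 0, 340]) cube([67, 1518, 16]);
translate([366, 0, 340]) cube([67, 1518, 16]);
translate([484, 0, 340]) cube([67, 1518, 16]);
translate([602, 0, 340]) cube([67, 1518, 16]);
translate([720, 0, 340]) cube([67, 1518, 16]);
translate([838, 0, 340]) cube([67, 1518, 16]);
translate([956, 0, 340]) cube([67, 1518, 16]);
translate([1074, 0, 340]) cube([67, 1518, 16]);
translate([1192, 0, 340]) cube([67, 1518, 16]);
translate([1310, 0, 340]) cube([67, 1518, 16]);
translate([1428, 0, 340]) cube([67, 1518, 16]);
translate([1546, 0, 340]) cube([67, 1518, 16]);
translate([1664, 0, 340]) cube([67, 1518, 16]);
translate([1782, 0, 340]) cube([67, 1518, 16]);


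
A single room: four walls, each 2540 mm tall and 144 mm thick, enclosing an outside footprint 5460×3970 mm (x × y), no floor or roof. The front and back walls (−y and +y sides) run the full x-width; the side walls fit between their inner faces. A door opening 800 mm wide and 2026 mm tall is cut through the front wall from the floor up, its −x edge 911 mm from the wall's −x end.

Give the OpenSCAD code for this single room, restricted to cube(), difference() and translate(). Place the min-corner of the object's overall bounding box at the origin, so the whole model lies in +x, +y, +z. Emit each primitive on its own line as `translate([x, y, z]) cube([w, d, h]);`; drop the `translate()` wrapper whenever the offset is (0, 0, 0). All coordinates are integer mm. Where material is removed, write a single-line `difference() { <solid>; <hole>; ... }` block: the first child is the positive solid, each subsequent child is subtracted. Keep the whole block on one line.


difference() { cube([5460, 144, 2540]); translate([911, 0, 0]) cube([800, 144, 2026]); }
translate([0, 3826, 0]) cube([5460, 144, 2540]);
translate([0, 144, 0]) cube([144, 3682, 2540]);
translate([5316, 144, 0]) cube([144, 3682, 2540]);


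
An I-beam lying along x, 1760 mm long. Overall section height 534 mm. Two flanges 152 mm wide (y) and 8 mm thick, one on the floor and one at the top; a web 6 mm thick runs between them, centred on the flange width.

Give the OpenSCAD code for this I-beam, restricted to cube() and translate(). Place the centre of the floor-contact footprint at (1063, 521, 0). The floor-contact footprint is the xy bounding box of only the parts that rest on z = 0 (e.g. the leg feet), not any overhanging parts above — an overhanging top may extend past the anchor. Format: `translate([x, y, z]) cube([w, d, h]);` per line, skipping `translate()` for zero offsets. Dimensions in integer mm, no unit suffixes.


translate([183, 445, 0]) cube([1760, 152, 8]);
translate([183, 518, 8]) cube([1760, 6, 518]);
translate([183, 445, 526]) cube([1760, 152, 8]);


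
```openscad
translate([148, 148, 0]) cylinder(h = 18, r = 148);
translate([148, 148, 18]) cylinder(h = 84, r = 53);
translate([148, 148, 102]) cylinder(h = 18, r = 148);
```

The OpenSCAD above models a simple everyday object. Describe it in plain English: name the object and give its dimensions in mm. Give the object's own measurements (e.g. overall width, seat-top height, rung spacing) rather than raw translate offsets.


A spool: two coaxial disc flanges of radius 148 mm and thickness 18 mm, joined by a core cylinder of radius 53 mm and height 84 mm. The lower flange rests on z = 0 and the three cylinders share a vertical axis.


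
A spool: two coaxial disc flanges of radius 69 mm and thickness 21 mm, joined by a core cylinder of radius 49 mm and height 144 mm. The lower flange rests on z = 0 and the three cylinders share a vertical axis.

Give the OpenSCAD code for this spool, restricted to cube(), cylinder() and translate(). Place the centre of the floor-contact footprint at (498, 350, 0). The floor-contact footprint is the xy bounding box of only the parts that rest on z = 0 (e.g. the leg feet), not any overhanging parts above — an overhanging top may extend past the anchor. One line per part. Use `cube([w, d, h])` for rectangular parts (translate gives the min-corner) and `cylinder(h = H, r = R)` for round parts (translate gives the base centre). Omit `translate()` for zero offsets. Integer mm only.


translate([498, 350, 0]) cylinder(h = 21, r = 69);
translate([498, 350, 21]) cylinder(h = 144, r = 49);
translate([498, 350, 165]) cylinder(h = 21, r = 69);


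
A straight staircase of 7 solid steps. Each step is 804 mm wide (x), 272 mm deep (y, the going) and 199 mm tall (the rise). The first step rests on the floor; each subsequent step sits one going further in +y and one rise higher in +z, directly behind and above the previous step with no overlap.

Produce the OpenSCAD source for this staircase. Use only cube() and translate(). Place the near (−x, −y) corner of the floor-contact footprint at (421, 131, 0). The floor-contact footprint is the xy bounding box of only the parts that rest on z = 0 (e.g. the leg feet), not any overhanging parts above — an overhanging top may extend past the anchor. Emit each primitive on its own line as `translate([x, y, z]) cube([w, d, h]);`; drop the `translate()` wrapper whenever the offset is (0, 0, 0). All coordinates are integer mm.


translate([421, 131, 0]) cube([804, 272, 199]);
translate([421, 403, 199]) cube([804, 272, 199]);
translate([421, 675, 398]) cube([804, 272, 199]);
translate([421, 947, 597]) cube([804, 272, 199]);
translate([421, 1219, 796]) cube([804, 272, 199]);
translate([421, 1491, 995]) cube([804, 272, 199]);
translate([421, 1763, 1194]) cube([804, 272, 199]);


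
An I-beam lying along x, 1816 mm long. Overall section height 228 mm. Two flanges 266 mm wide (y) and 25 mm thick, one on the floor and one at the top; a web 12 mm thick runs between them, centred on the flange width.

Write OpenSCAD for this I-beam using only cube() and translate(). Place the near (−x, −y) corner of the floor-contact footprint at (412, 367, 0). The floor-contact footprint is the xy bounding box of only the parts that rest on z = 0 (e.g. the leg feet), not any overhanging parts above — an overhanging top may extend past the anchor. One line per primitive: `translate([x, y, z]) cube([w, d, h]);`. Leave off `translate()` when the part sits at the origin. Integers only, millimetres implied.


translate([412, 367, 0]) cube([1816, 266, 25]);
translate([412, 494, 25]) cube([1816, 12, 178]);
translate([412, 367, 203]) cube([1816, 266, 25]);


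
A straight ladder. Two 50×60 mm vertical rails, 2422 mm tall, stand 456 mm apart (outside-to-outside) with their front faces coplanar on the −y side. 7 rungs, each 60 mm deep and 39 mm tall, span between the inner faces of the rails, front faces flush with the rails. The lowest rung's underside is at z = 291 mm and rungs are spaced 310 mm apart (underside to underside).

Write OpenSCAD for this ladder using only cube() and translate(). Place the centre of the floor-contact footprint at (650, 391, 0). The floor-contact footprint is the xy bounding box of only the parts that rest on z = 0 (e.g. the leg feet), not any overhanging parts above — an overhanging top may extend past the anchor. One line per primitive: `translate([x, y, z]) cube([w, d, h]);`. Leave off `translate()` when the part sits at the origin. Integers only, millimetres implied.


// rung span = 456 - 2*50 = 356
// rung[k] z = 291 + k*310
translate([422, 361, 0]) cube([50, 60, 2422]);
translate([828, 361, 0]) cube([50, 60, 2422]);
translate([472, 361, 291]) cube([356, 60, 39]);
translate([472, 361, 601]) cube([356, 60, 39]);
translate([472, 361, 911]) cube([356, 60, 39]);
translate([472, 361, 1221]) cube([356, 60, 39]);
translate([472, 361, 1531]) cube([356, 60, 39]);
translate([472, 361, 1841]) cube([356, 60, 39]);
translate([472, 361, 2151]) cube([356, 60, 39]);


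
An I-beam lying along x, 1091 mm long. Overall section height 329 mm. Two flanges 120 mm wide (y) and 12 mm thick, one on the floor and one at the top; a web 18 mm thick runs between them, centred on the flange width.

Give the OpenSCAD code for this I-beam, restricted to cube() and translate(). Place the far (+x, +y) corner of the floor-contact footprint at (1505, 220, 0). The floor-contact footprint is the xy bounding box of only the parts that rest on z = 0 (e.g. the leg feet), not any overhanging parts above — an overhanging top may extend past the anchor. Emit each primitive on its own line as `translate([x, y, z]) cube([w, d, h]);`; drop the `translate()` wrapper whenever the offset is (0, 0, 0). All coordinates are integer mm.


translate([414, 100, 0]) cube([1091, 120, 12]);
translate([414, 151, 12]) cube([1091, 18, 305]);
translate([414, 100, 317]) cube([1091, 120, 12]);


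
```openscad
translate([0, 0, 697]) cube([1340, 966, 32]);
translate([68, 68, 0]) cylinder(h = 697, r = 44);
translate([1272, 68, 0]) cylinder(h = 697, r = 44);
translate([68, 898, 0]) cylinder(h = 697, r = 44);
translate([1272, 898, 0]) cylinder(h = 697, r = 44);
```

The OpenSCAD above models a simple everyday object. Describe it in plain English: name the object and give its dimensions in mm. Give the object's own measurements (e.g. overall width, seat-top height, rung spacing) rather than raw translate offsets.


A rectangular dining table. The top is 1340×966×32 mm with its upper surface at z = 729 mm. It stands on four round legs of 88 mm diameter, each leg's bounding box inset 24 mm from the nearest pair of top edges, running from the floor to the underside of the top.
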